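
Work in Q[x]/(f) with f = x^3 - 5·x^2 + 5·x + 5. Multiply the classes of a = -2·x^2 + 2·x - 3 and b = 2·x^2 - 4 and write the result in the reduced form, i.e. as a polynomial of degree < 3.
First multiply in Q[x] without reducing: a · b = -4·x^4 + 4·x^3 + 2·x^2 - 8·x + 12. Now divide by f(x) = x^3 - 5·x^2 + 5·x + 5, eliminating the leading term at each step:
  leading term -4·x^4: subtract (-4·x)·f(x) = -4·x^4 + 20·x^3 - 20·x^2 - 20·x, leaving -16·x^3 + 22·x^2 + 12·x + 12
  leading term -16·x^3: subtract (-16)·f(x) = -16·x^3 + 80·x^2 - 80·x - 80, leaving -58·x^2 + 92·x + 92
The degree is now < 3, so this is the remainder. Hence a · b ≡ -58·x^2 + 92·x + 92 in Q[x]/(f).

Final answer: a · b ≡ -58·x^2 + 92·x + 92 (mod f(x))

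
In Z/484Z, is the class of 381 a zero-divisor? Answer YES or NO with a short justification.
gcd(381, 484) = 1, so 381 is a unit in Z/484Z (it has a multiplicative inverse). A unit cannot be a zero-divisor: if 381·b ≡ 0 then multiplying both sides by 381^(−1) gives b ≡ 0. So 381 is not a zero-divisor.

Final answer: NO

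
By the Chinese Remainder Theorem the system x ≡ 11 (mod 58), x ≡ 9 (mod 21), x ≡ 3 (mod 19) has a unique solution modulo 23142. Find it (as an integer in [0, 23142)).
x ≡ 22689 (mod 23142); the representative in [0, 23142) is 22689

The moduli 58, 21, 19 are pairwise coprime, so by the CRT there is a unique solution mod 58·21·19 = 23142.
Solve by successive substitution. Start with x ≡ 11 (mod 58).
  Combine with x ≡ 9 (mod 21): write x = 11 + 58·t and require 11 + 58·t ≡ 9 (mod 21), i.e. 58·t ≡ 9 − 11 ≡ 19 (mod 21). Since 58^(−1) ≡ 4 (mod 21) (58 ≡ 16 (mod 21)), t ≡ 4·19 ≡ 13 (mod 21). So x ≡ 11 + 58·13 = 765 (mod 1218).
  Combine with x ≡ 3 (mod 19): write x = 765 + 1218·t and require 765 + 1218·t ≡ 3 (mod 19), i.e. 1218·t ≡ 3 − 765 ≡ 17 (mod 19). Since 1218^(−1) ≡ 10 (mod 19) (1218 ≡ 2 (mod 19)), t ≡ 10·17 ≡ 18 (mod 19). So x ≡ 765 + 1218·18 = 22689 (mod 23142).
Unique solution in [0, 23142): x = 22689.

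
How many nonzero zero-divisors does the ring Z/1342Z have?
In Z/1342Z each nonzero element is either a unit (gcd with 1342 is 1) or a zero-divisor (gcd > 1). The number of units is φ(1342): factorise 1342 = 2 · 11 · 61, so φ(1342) = (2 − 1) · (11 − 1) · (61 − 1) = 1 · 10 · 60 = 600. The nonzero elements number 1342 − 1 = 1341. Hence the nonzero zero-divisors number 1341 − 600 = 741.

Final answer: Z/1342Z has 741 nonzero zero-divisors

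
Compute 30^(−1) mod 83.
30^(−1) ≡ 36 (mod 83)

Apply the extended Euclidean algorithm to (83, 30), tracking rows (r, s, t) with s·83 + t·30 = r. Each division r_prev = q·r_cur + r_new produces the new row as (previous row) − q·(current row):
  row A: (83, 1, 0)   [1·83 + 0·30 = 83]
  row B: (30, 0, 1)   [0·83 + 1·30 = 30]
  83 = 2·30 + 23   → row C = row A − 2·row B = (23, 1, −2)   [check: 1·83 − 2·30 = 23]
  30 = 1·23 + 7   → row D = row B − 1·row C = (7, −1, 3)   [check: −1·83 + 3·30 = 7]
  23 = 3·7 + 2   → row E = row C − 3·row D = (2, 4, −11)   [check: 4·83 − 11·30 = 2]
  7 = 3·2 + 1   → row F = row D − 3·row E = (1, −13, 36)   [check: −13·83 + 36·30 = 1]
  2 = 2·1 + 0   → remainder 0, stop. gcd = 1 (last nonzero row F).
The gcd is 1, so 30 is invertible mod 83. The last nonzero row gives −13·83 + 36·30 = 1, so t = 36. So 30^(−1) ≡ 36 (mod 83). Verify: 30 · 36 = 1080 ≡ 1 (mod 83). ✓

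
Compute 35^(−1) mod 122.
35^(−1) ≡ 7 (mod 122)

Apply the extended Euclidean algorithm to (122, 35), tracking rows (r, s, t) with s·122 + t·35 = r. Each division r_prev = q·r_cur + r_new produces the new row as (previous row) − q·(current row):
  row A: (122, 1, 0)   [1·122 + 0·35 = 122]
  row B: (35, 0, 1)   [0·122 + 1·35 = 35]
  122 = 3·35 + 17   → row C = row A − 3·row B = (17, 1, −3)   [check: 1·122 − 3·35 = 17]
  35 = 2·17 + 1   → row D = row B − 2·row C = (1, −2, 7)   [check: −2·122 + 7·35 = 1]
  17 = 17·1 + 0   → remainder 0, stop. gcd = 1 (last nonzero row D).
The gcd is 1, so 35 is invertible mod 122. The last nonzero row gives −2·122 + 7·35 = 1, so t = 7. So 35^(−1) ≡ 7 (mod 122). Verify: 35 · 7 = 245 ≡ 1 (mod 122). ✓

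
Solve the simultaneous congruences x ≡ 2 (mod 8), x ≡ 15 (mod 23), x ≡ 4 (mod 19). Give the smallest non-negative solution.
The moduli 8, 23, 19 are pairwise coprime, so by the CRT there is a unique solution mod 8·23·19 = 3496.
Solve by successive substitution. Start with x ≡ 2 (mod 8).
  Combine with x ≡ 15 (mod 23): write x = 2 + 8·t and require 2 + 8·t ≡ 15 (mod 23), i.e. 8·t ≡ 15 − 2 ≡ 13 (mod 23). Since 8^(−1) ≡ 3 (mod 23), t ≡ 3·13 ≡ 16 (mod 23). So x ≡ 2 + 8·16 = 130 (mod 184).
  Combine with x ≡ 4 (mod 19): write x = 130 + 184·t and require 130 + 184·t ≡ 4 (mod 19), i.e. 184·t ≡ 4 − 130 ≡ 7 (mod 19). Since 184^(−1) ≡ 3 (mod 19) (184 ≡ 13 (mod 19)), t ≡ 3·7 ≡ 2 (mod 19). So x ≡ 130 + 184·2 = 498 (mod 3496).
Unique solution in [0, 3496): x = 498.

Final answer: x ≡ 498 (mod 3496); the representative in [0, 3496) is 498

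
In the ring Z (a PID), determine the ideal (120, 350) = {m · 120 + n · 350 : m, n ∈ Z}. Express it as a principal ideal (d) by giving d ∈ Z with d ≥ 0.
In the PID Z, (a, b) is generated by gcd(a, b). Compute gcd(350, 120) with the extended Euclidean algorithm, tracking rows (r, s, t) with s·350 + t·120 = r:
  row A: (350, 1, 0)   [1·350 + 0·120 = 350]
  row B: (120, 0, 1)   [0·350 + 1·120 = 120]
  350 = 2·120 + 110   → row C = row A − 2·row B = (110, 1, −2)   [check: 1·350 − 2·120 = 110]
  120 = 1·110 + 10   → row D = row B − 1·row C = (10, −1, 3)   [check: −1·350 + 3·120 = 10]
  110 = 11·10 + 0   → remainder 0, stop. gcd = 10 (last nonzero row D).
So gcd(120, 350) = 10, with Bézout identity −1·350 + 3·120 = 10. Containment (⊇): the Bézout identity exhibits 10 as an element of (120, 350), giving (10) ⊆ (120, 350). Containment (⊆): since 10 | 120 and 10 | 350 (120 = 10·12, 350 = 10·35), every Z-linear combination of 120 and 350 is divisible by 10, so (120, 350) ⊆ (10). Therefore (120, 350) = (10), d = 10.

Final answer: (120, 350) = (10); d = 10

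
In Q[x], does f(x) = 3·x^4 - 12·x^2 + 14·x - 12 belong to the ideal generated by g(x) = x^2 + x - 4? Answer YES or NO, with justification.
NO

In Q[x] the ideal (g) consists of all multiples of g, so f ∈ (g) iff g | f, i.e. iff the remainder of f on division by g is 0. Divide f by g (g is monic, so eliminate the leading term of the running remainder at each step):
  leading term 3·x^4: subtract (3·x^2)·g(x) = 3·x^4 + 3·x^3 - 12·x^2, leaving -3·x^3 + 14·x - 12
  leading term -3·x^3: subtract (-3·x)·g(x) = -3·x^3 - 3·x^2 + 12·x, leaving 3·x^2 + 2·x - 12
  leading term 3·x^2: subtract (3)·g(x) = 3·x^2 + 3·x - 12, leaving -x
The remainder r(x) = -x ≠ 0 (and deg r < deg g), so g ∤ f, i.e. f ∉ (g).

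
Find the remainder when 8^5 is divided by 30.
Use repeated squaring. Binary(5) = 101. Walk through the bits of the exponent 5 left-to-right: at each bit after the leading one, square the running value, then multiply by 8 if the bit is 1 (always reducing mod 30):
  bit 1 = 1 (leading): start with 8.
  bit 2 = 0: square 8^2 = 64 ≡ 4 (mod 30).
  bit 3 = 1: square 4^2 = 16; bit is 1, so multiply 16·8 = 128 ≡ 8 (mod 30).
Final value: 8^5 ≡ 8 (mod 30).

Final answer: 8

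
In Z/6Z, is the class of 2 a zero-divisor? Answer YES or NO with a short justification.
YES

gcd(2, 6) = 2 > 1, so 2 is not a unit in Z/6Z. In Z/nZ every nonzero non-unit is a zero-divisor: explicitly, take b = 6/gcd = 3 ≠ 0 (mod 6); then 2·3 = 6 = 1·6, i.e. 2·3 ≡ 0 (mod 6). So 2 is a zero-divisor.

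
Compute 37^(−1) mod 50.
37^(−1) ≡ 23 (mod 50)

Apply the extended Euclidean algorithm to (50, 37), tracking rows (r, s, t) with s·50 + t·37 = r. Each division r_prev = q·r_cur + r_new produces the new row as (previous row) − q·(current row):
  row A: (50, 1, 0)   [1·50 + 0·37 = 50]
  row B: (37, 0, 1)   [0·50 + 1·37 = 37]
  50 = 1·37 + 13   → row C = row A − 1·row B = (13, 1, −1)   [check: 1·50 − 1·37 = 13]
  37 = 2·13 + 11   → row D = row B − 2·row C = (11, −2, 3)   [check: −2·50 + 3·37 = 11]
  13 = 1·11 + 2   → row E = row C − 1·row D = (2, 3, −4)   [check: 3·50 − 4·37 = 2]
  11 = 5·2 + 1   → row F = row D − 5·row E = (1, −17, 23)   [check: −17·50 + 23·37 = 1]
  2 = 2·1 + 0   → remainder 0, stop. gcd = 1 (last nonzero row F).
The gcd is 1, so 37 is invertible mod 50. The last nonzero row gives −17·50 + 23·37 = 1, so t = 23. So 37^(−1) ≡ 23 (mod 50). Verify: 37 · 23 = 851 ≡ 1 (mod 50). ✓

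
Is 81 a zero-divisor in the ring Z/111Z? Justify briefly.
YES

gcd(81, 111) = 3 > 1, so 81 is not a unit in Z/111Z. In Z/nZ every nonzero non-unit is a zero-divisor: explicitly, take b = 111/gcd = 37 ≠ 0 (mod 111); then 81·37 = 2997 = 27·111, i.e. 81·37 ≡ 0 (mod 111). So 81 is a zero-divisor.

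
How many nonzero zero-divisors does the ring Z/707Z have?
In Z/707Z each nonzero element is either a unit (gcd with 707 is 1) or a zero-divisor (gcd > 1). The number of units is φ(707): factorise 707 = 7 · 101, so φ(707) = (7 − 1) · (101 − 1) = 6 · 100 = 600. The nonzero elements number 707 − 1 = 706. Hence the nonzero zero-divisors number 706 − 600 = 106.

Final answer: Z/707Z has 106 nonzero zero-divisors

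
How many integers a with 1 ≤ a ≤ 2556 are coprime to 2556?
The number of a ∈ {1, ..., 2556} with gcd(a, 2556) = 1 is by definition Euler's totient φ(2556). φ is multiplicative, with φ(p^e) = p^e − p^(e−1). Factorise 2556 = 2^2 · 3^2 · 71. Then
  φ(2556) = (2^2 − 2^1) · (3^2 − 3^1) · (71 − 1) = 2 · 6 · 70 = 840.
So there are 840 such integers.

Final answer: 840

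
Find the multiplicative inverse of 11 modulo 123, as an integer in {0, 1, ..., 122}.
11^(−1) ≡ 56 (mod 123)

Apply the extended Euclidean algorithm to (123, 11), tracking rows (r, s, t) with s·123 + t·11 = r. Each division r_prev = q·r_cur + r_new produces the new row as (previous row) − q·(current row):
  row A: (123, 1, 0)   [1·123 + 0·11 = 123]
  row B: (11, 0, 1)   [0·123 + 1·11 = 11]
  123 = 11·11 + 2   → row C = row A − 11·row B = (2, 1, −11)   [check: 1·123 − 11·11 = 2]
  11 = 5·2 + 1   → row D = row B − 5·row C = (1, −5, 56)   [check: −5·123 + 56·11 = 1]
  2 = 2·1 + 0   → remainder 0, stop. gcd = 1 (last nonzero row D).
The gcd is 1, so 11 is invertible mod 123. The last nonzero row gives −5·123 + 56·11 = 1, so t = 56. So 11^(−1) ≡ 56 (mod 123). Verify: 11 · 56 = 616 ≡ 1 (mod 123). ✓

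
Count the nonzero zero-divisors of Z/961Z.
Z/961Z has 30 nonzero zero-divisors

In Z/961Z each nonzero element is either a unit (gcd with 961 is 1) or a zero-divisor (gcd > 1). The number of units is φ(961): factorise 961 = 31^2, so φ(961) = (31^2 − 31^1) = 930 = 930. The nonzero elements number 961 − 1 = 960. Hence the nonzero zero-divisors number 960 − 930 = 30.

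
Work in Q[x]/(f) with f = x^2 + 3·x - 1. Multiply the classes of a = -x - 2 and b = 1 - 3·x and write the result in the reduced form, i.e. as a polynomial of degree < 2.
a · b ≡ 1 - 4·x (mod f(x))

First multiply in Q[x] without reducing: a · b = 3·x^2 + 5·x - 2. Now divide by f(x) = x^2 + 3·x - 1, eliminating the leading term at each step:
  leading term 3·x^2: subtract (3)·f(x) = 3·x^2 + 9·x - 3, leaving 1 - 4·x
The degree is now < 2, so this is the remainder. Hence a · b ≡ 1 - 4·x in Q[x]/(f).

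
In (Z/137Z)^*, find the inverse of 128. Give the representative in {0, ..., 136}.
128^(−1) ≡ 76 (mod 137)

Apply the extended Euclidean algorithm to (137, 128), tracking rows (r, s, t) with s·137 + t·128 = r. Each division r_prev = q·r_cur + r_new produces the new row as (previous row) − q·(current row):
  row A: (137, 1, 0)   [1·137 + 0·128 = 137]
  row B: (128, 0, 1)   [0·137 + 1·128 = 128]
  137 = 1·128 + 9   → row C = row A − 1·row B = (9, 1, −1)   [check: 1·137 − 1·128 = 9]
  128 = 14·9 + 2   → row D = row B − 14·row C = (2, −14, 15)   [check: −14·137 + 15·128 = 2]
  9 = 4·2 + 1   → row E = row C − 4·row D = (1, 57, −61)   [check: 57·137 − 61·128 = 1]
  2 = 2·1 + 0   → remainder 0, stop. gcd = 1 (last nonzero row E).
The gcd is 1, so 128 is invertible mod 137. The last nonzero row gives 57·137 − 61·128 = 1, so t = −61. So 128^(−1) ≡ −61 ≡ 76 (mod 137). Verify: 128 · 76 = 9728 ≡ 1 (mod 137). ✓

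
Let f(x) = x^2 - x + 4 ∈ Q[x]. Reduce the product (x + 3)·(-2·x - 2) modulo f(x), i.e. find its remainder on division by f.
a · b ≡ 2 - 10·x (mod f(x))

First multiply in Q[x] without reducing: a · b = -2·x^2 - 8·x - 6. Now divide by f(x) = x^2 - x + 4, eliminating the leading term at each step:
  leading term -2·x^2: subtract (-2)·f(x) = -2·x^2 + 2·x - 8, leaving 2 - 10·x
The degree is now < 2, so this is the remainder. Hence a · b ≡ 2 - 10·x in Q[x]/(f).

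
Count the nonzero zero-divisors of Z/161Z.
Z/161Z has 28 nonzero zero-divisors

In Z/161Z each nonzero element is either a unit (gcd with 161 is 1) or a zero-divisor (gcd > 1). The number of units is φ(161): factorise 161 = 7 · 23, so φ(161) = (7 − 1) · (23 − 1) = 6 · 22 = 132. The nonzero elements number 161 − 1 = 160. Hence the nonzero zero-divisors number 160 − 132 = 28.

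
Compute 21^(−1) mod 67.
Apply the extended Euclidean algorithm to (67, 21), tracking rows (r, s, t) with s·67 + t·21 = r. Each division r_prev = q·r_cur + r_new produces the new row as (previous row) − q·(current row):
  row A: (67, 1, 0)   [1·67 + 0·21 = 67]
  row B: (21, 0, 1)   [0·67 + 1·21 = 21]
  67 = 3·21 + 4   → row C = row A − 3·row B = (4, 1, −3)   [check: 1·67 − 3·21 = 4]
  21 = 5·4 + 1   → row D = row B − 5·row C = (1, −5, 16)   [check: −5·67 + 16·21 = 1]
  4 = 4·1 + 0   → remainder 0, stop. gcd = 1 (last nonzero row D).
The gcd is 1, so 21 is invertible mod 67. The last nonzero row gives −5·67 + 16·21 = 1, so t = 16. So 21^(−1) ≡ 16 (mod 67). Verify: 21 · 16 = 336 ≡ 1 (mod 67). ✓

Final answer: 21^(−1) ≡ 16 (mod 67)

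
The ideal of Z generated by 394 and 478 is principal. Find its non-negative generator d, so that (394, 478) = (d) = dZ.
(394, 478) = (2); d = 2

In the PID Z, (a, b) is generated by gcd(a, b). Compute gcd(478, 394) with the extended Euclidean algorithm, tracking rows (r, s, t) with s·478 + t·394 = r:
  row A: (478, 1, 0)   [1·478 + 0·394 = 478]
  row B: (394, 0, 1)   [0·478 + 1·394 = 394]
  478 = 1·394 + 84   → row C = row A − 1·row B = (84, 1, −1)   [check: 1·478 − 1·394 = 84]
  394 = 4·84 + 58   → row D = row B − 4·row C = (58, −4, 5)   [check: −4·478 + 5·394 = 58]
  84 = 1·58 + 26   → row E = row C − 1·row D = (26, 5, −6)   [check: 5·478 − 6·394 = 26]
  58 = 2·26 + 6   → row F = row D − 2·row E = (6, −14, 17)   [check: −14·478 + 17·394 = 6]
  26 = 4·6 + 2   → row G = row E − 4·row F = (2, 61, −74)   [check: 61·478 − 74·394 = 2]
  6 = 3·2 + 0   → remainder 0, stop. gcd = 2 (last nonzero row G).
So gcd(394, 478) = 2, with Bézout identity 61·478 − 74·394 = 2. Containment (⊇): the Bézout identity exhibits 2 as an element of (394, 478), giving (2) ⊆ (394, 478). Containment (⊆): since 2 | 394 and 2 | 478 (394 = 2·197, 478 = 2·239), every Z-linear combination of 394 and 478 is divisible by 2, so (394, 478) ⊆ (2). Therefore (394, 478) = (2), d = 2.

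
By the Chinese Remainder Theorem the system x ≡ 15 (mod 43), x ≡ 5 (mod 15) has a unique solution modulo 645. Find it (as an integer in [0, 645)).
The moduli 43, 15 are pairwise coprime, so by the CRT there is a unique solution mod 43·15 = 645.
Solve by successive substitution. Start with x ≡ 15 (mod 43).
  Combine with x ≡ 5 (mod 15): write x = 15 + 43·t and require 15 + 43·t ≡ 5 (mod 15), i.e. 43·t ≡ 5 − 15 ≡ 5 (mod 15). Since 43^(−1) ≡ 7 (mod 15) (43 ≡ 13 (mod 15)), t ≡ 7·5 ≡ 5 (mod 15). So x ≡ 15 + 43·5 = 230 (mod 645).
Unique solution in [0, 645): x = 230.

Final answer: x ≡ 230 (mod 645); the representative in [0, 645) is 230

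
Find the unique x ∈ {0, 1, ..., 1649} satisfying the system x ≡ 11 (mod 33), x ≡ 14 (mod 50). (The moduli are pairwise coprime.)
The moduli 33, 50 are pairwise coprime, so by the CRT there is a unique solution mod 33·50 = 1650.
Solve by successive substitution. Start with x ≡ 11 (mod 33).
  Combine with x ≡ 14 (mod 50): write x = 11 + 33·t and require 11 + 33·t ≡ 14 (mod 50), i.e. 33·t ≡ 14 − 11 ≡ 3 (mod 50). Since 33^(−1) ≡ 47 (mod 50), t ≡ 47·3 ≡ 41 (mod 50). So x ≡ 11 + 33·41 = 1364 (mod 1650).
Unique solution in [0, 1650): x = 1364.

Final answer: x ≡ 1364 (mod 1650); the representative in [0, 1650) is 1364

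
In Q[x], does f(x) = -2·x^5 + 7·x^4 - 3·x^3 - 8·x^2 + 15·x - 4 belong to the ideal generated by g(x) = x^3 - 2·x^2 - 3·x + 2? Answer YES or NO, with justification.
NO

In Q[x] the ideal (g) consists of all multiples of g, so f ∈ (g) iff g | f, i.e. iff the remainder of f on division by g is 0. Divide f by g (g is monic, so eliminate the leading term of the running remainder at each step):
  leading term -2·x^5: subtract (-2·x^2)·g(x) = -2·x^5 + 4·x^4 + 6·x^3 - 4·x^2, leaving 3·x^4 - 9·x^3 - 4·x^2 + 15·x - 4
  leading term 3·x^4: subtract (3·x)·g(x) = 3·x^4 - 6·x^3 - 9·x^2 + 6·x, leaving -3·x^3 + 5·x^2 + 9·x - 4
  leading term -3·x^3: subtract (-3)·g(x) = -3·x^3 + 6·x^2 + 9·x - 6, leaving 2 - x^2
The remainder r(x) = 2 - x^2 ≠ 0 (and deg r < deg g), so g ∤ f, i.e. f ∉ (g).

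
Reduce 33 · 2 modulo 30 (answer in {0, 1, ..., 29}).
6

Reduce the factors first: 33 ≡ 3 (mod 30), so 33 · 2 ≡ 3 · 2 (mod 30). 3 · 2 = 6. Dividing by 30: 6 = 0·30 + 6. So (33 · 2) mod 30 = 6.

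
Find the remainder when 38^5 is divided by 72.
32

Use repeated squaring. Binary(5) = 101. Walk through the bits of the exponent 5 left-to-right: at each bit after the leading one, square the running value, then multiply by 38 if the bit is 1 (always reducing mod 72):
  bit 1 = 1 (leading): start with 38.
  bit 2 = 0: square 38^2 = 1444 ≡ 4 (mod 72).
  bit 3 = 1: square 4^2 = 16; bit is 1, so multiply 16·38 = 608 ≡ 32 (mod 72).
Final value: 38^5 ≡ 32 (mod 72).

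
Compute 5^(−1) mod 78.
5^(−1) ≡ 47 (mod 78)

Apply the extended Euclidean algorithm to (78, 5), tracking rows (r, s, t) with s·78 + t·5 = r. Each division r_prev = q·r_cur + r_new produces the new row as (previous row) − q·(current row):
  row A: (78, 1, 0)   [1·78 + 0·5 = 78]
  row B: (5, 0, 1)   [0·78 + 1·5 = 5]
  78 = 15·5 + 3   → row C = row A − 15·row B = (3, 1, −15)   [check: 1·78 − 15·5 = 3]
  5 = 1·3 + 2   → row D = row B − 1·row C = (2, −1, 16)   [check: −1·78 + 16·5 = 2]
  3 = 1·2 + 1   → row E = row C − 1·row D = (1, 2, −31)   [check: 2·78 − 31·5 = 1]
  2 = 2·1 + 0   → remainder 0, stop. gcd = 1 (last nonzero row E).
The gcd is 1, so 5 is invertible mod 78. The last nonzero row gives 2·78 − 31·5 = 1, so t = −31. So 5^(−1) ≡ −31 ≡ 47 (mod 78). Verify: 5 · 47 = 235 ≡ 1 (mod 78). ✓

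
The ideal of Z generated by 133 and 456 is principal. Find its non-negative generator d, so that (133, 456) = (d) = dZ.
(133, 456) = (19); d = 19

In the PID Z, (a, b) is generated by gcd(a, b). Compute gcd(456, 133) with the extended Euclidean algorithm, tracking rows (r, s, t) with s·456 + t·133 = r:
  row A: (456, 1, 0)   [1·456 + 0·133 = 456]
  row B: (133, 0, 1)   [0·456 + 1·133 = 133]
  456 = 3·133 + 57   → row C = row A − 3·row B = (57, 1, −3)   [check: 1·456 − 3·133 = 57]
  133 = 2·57 + 19   → row D = row B − 2·row C = (19, −2, 7)   [check: −2·456 + 7·133 = 19]
  57 = 3·19 + 0   → remainder 0, stop. gcd = 19 (last nonzero row D).
So gcd(133, 456) = 19, with Bézout identity −2·456 + 7·133 = 19. Containment (⊇): the Bézout identity exhibits 19 as an element of (133, 456), giving (19) ⊆ (133, 456). Containment (⊆): since 19 | 133 and 19 | 456 (133 = 19·7, 456 = 19·24), every Z-linear combination of 133 and 456 is divisible by 19, so (133, 456) ⊆ (19). Therefore (133, 456) = (19), d = 19.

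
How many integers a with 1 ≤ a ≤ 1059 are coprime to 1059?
704

The number of a ∈ {1, ..., 1059} with gcd(a, 1059) = 1 is by definition Euler's totient φ(1059). φ is multiplicative, with φ(p^e) = p^e − p^(e−1). Factorise 1059 = 3 · 353. Then
  φ(1059) = (3 − 1) · (353 − 1) = 2 · 352 = 704.
So there are 704 such integers.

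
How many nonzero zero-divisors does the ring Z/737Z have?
In Z/737Z each nonzero element is either a unit (gcd with 737 is 1) or a zero-divisor (gcd > 1). The number of units is φ(737): factorise 737 = 11 · 67, so φ(737) = (11 − 1) · (67 − 1) = 10 · 66 = 660. The nonzero elements number 737 − 1 = 736. Hence the nonzero zero-divisors number 736 − 660 = 76.

Final answer: Z/737Z has 76 nonzero zero-divisors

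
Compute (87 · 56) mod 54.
Reduce the factors first: 87 ≡ 33, 56 ≡ 2 (mod 54), so 87 · 56 ≡ 33 · 2 (mod 54). 33 · 2 = 66. Dividing by 54: 66 = 1·54 + 12. So (87 · 56) mod 54 = 12.

Final answer: 12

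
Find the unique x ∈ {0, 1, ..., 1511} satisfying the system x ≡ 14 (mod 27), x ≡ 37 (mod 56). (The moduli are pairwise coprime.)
x ≡ 149 (mod 1512); the representative in [0, 1512) is 149

The moduli 27, 56 are pairwise coprime, so by the CRT there is a unique solution mod 27·56 = 1512.
Solve by successive substitution. Start with x ≡ 14 (mod 27).
  Combine with x ≡ 37 (mod 56): write x = 14 + 27·t and require 14 + 27·t ≡ 37 (mod 56), i.e. 27·t ≡ 37 − 14 ≡ 23 (mod 56). Since 27^(−1) ≡ 27 (mod 56), t ≡ 27·23 ≡ 5 (mod 56). So x ≡ 14 + 27·5 = 149 (mod 1512).
Unique solution in [0, 1512): x = 149.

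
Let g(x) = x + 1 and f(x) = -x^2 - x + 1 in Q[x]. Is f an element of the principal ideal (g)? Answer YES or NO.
NO

In Q[x] the ideal (g) consists of all multiples of g, so f ∈ (g) iff g | f, i.e. iff the remainder of f on division by g is 0. Divide f by g (g is monic, so eliminate the leading term of the running remainder at each step):
  leading term -x^2: subtract (-x)·g(x) = -x^2 - x, leaving 1
The remainder r(x) = 1 ≠ 0 (and deg r < deg g), so g ∤ f, i.e. f ∉ (g).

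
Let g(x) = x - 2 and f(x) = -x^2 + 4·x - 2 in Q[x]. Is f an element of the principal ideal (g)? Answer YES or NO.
NO

In Q[x] the ideal (g) consists of all multiples of g, so f ∈ (g) iff g | f, i.e. iff the remainder of f on division by g is 0. Divide f by g (g is monic, so eliminate the leading term of the running remainder at each step):
  leading term -x^2: subtract (-x)·g(x) = -x^2 + 2·x, leaving 2·x - 2
  leading term 2·x: subtract (2)·g(x) = 2·x - 4, leaving 2
The remainder r(x) = 2 ≠ 0 (and deg r < deg g), so g ∤ f, i.e. f ∉ (g).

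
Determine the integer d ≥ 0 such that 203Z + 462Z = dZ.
In the PID Z, (a, b) is generated by gcd(a, b). Compute gcd(462, 203) with the extended Euclidean algorithm, tracking rows (r, s, t) with s·462 + t·203 = r:
  row A: (462, 1, 0)   [1·462 + 0·203 = 462]
  row B: (203, 0, 1)   [0·462 + 1·203 = 203]
  462 = 2·203 + 56   → row C = row A − 2·row B = (56, 1, −2)   [check: 1·462 − 2·203 = 56]
  203 = 3·56 + 35   → row D = row B − 3·row C = (35, −3, 7)   [check: −3·462 + 7·203 = 35]
  56 = 1·35 + 21   → row E = row C − 1·row D = (21, 4, −9)   [check: 4·462 − 9·203 = 21]
  35 = 1·21 + 14   → row F = row D − 1·row E = (14, −7, 16)   [check: −7·462 + 16·203 = 14]
  21 = 1·14 + 7   → row G = row E − 1·row F = (7, 11, −25)   [check: 11·462 − 25·203 = 7]
  14 = 2·7 + 0   → remainder 0, stop. gcd = 7 (last nonzero row G).
So gcd(203, 462) = 7, with Bézout identity 11·462 − 25·203 = 7. Containment (⊇): the Bézout identity exhibits 7 as an element of (203, 462), giving (7) ⊆ (203, 462). Containment (⊆): since 7 | 203 and 7 | 462 (203 = 7·29, 462 = 7·66), every Z-linear combination of 203 and 462 is divisible by 7, so (203, 462) ⊆ (7). Therefore (203, 462) = (7), d = 7.

Final answer: (203, 462) = (7); d = 7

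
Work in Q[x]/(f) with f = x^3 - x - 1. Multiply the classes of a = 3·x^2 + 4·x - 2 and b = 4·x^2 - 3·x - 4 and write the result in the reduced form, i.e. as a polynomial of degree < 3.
First multiply in Q[x] without reducing: a · b = 12·x^4 + 7·x^3 - 32·x^2 - 10·x + 8. Now divide by f(x) = x^3 - x - 1, eliminating the leading term at each step:
  leading term 12·x^4: subtract (12·x)·f(x) = 12·x^4 - 12·x^2 - 12·x, leaving 7·x^3 - 20·x^2 + 2·x + 8
  leading term 7·x^3: subtract (7)·f(x) = 7·x^3 - 7·x - 7, leaving -20·x^2 + 9·x + 15
The degree is now < 3, so this is the remainder. Hence a · b ≡ -20·x^2 + 9·x + 15 in Q[x]/(f).

Final answer: a · b ≡ -20·x^2 + 9·x + 15 (mod f(x))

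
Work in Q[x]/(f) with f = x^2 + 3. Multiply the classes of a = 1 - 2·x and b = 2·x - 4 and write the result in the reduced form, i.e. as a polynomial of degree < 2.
First multiply in Q[x] without reducing: a · b = -4·x^2 + 10·x - 4. Now divide by f(x) = x^2 + 3, eliminating the leading term at each step:
  leading term -4·x^2: subtract (-4)·f(x) = -4·x^2 - 12, leaving 10·x + 8
The degree is now < 2, so this is the remainder. Hence a · b ≡ 10·x + 8 in Q[x]/(f).

Final answer: a · b ≡ 10·x + 8 (mod f(x))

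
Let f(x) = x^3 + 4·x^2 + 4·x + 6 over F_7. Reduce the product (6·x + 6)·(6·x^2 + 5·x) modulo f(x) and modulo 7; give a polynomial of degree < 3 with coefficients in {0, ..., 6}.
a · b ≡ 6·x^2 + 5·x + 1 (mod f(x))

Multiply as integer polynomials: a · b = 36·x^3 + 66·x^2 + 30·x. Reducing coefficients mod 7: a · b ≡ x^3 + 3·x^2 + 2·x. Now divide by f(x) = x^3 + 4·x^2 + 4·x + 6 in F_7[x], eliminating the leading term at each step:
  leading term x^3: subtract (1)·f(x) = x^3 + 4·x^2 + 4·x + 6, leaving 6·x^2 + 5·x + 1 (coefficients mod 7)
The degree is now < 3, so this is the remainder. Hence a · b ≡ 6·x^2 + 5·x + 1 in F_7[x]/(f).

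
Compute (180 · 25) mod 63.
27

Reduce the factors first: 180 ≡ 54 (mod 63), so 180 · 25 ≡ 54 · 25 (mod 63). 54 · 25 = 1350. Dividing by 63: 1350 = 21·63 + 27. So (180 · 25) mod 63 = 27.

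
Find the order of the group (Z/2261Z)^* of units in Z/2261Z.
(Z/2261Z)^* consists of the classes a with gcd(a, 2261) = 1, so its order is φ(2261). φ is multiplicative, with φ(p^e) = p^e − p^(e−1). Factorise 2261 = 7 · 17 · 19. Then
  φ(2261) = (7 − 1) · (17 − 1) · (19 − 1) = 6 · 16 · 18 = 1728.
Thus |(Z/2261Z)^*| = 1728.

Final answer: |(Z/2261Z)^*| = 1728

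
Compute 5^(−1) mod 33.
5^(−1) ≡ 20 (mod 33)

Apply the extended Euclidean algorithm to (33, 5), tracking rows (r, s, t) with s·33 + t·5 = r. Each division r_prev = q·r_cur + r_new produces the new row as (previous row) − q·(current row):
  row A: (33, 1, 0)   [1·33 + 0·5 = 33]
  row B: (5, 0, 1)   [0·33 + 1·5 = 5]
  33 = 6·5 + 3   → row C = row A − 6·row B = (3, 1, −6)   [check: 1·33 − 6·5 = 3]
  5 = 1·3 + 2   → row D = row B − 1·row C = (2, −1, 7)   [check: −1·33 + 7·5 = 2]
  3 = 1·2 + 1   → row E = row C − 1·row D = (1, 2, −13)   [check: 2·33 − 13·5 = 1]
  2 = 2·1 + 0   → remainder 0, stop. gcd = 1 (last nonzero row E).
The gcd is 1, so 5 is invertible mod 33. The last nonzero row gives 2·33 − 13·5 = 1, so t = −13. So 5^(−1) ≡ −13 ≡ 20 (mod 33). Verify: 5 · 20 = 100 ≡ 1 (mod 33). ✓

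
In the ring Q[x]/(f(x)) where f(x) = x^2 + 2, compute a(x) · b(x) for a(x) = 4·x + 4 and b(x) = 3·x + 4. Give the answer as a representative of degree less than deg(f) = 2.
a · b ≡ 28·x - 8 (mod f(x))

First multiply in Q[x] without reducing: a · b = 12·x^2 + 28·x + 16. Now divide by f(x) = x^2 + 2, eliminating the leading term at each step:
  leading term 12·x^2: subtract (12)·f(x) = 12·x^2 + 24, leaving 28·x - 8
The degree is now < 2, so this is the remainder. Hence a · b ≡ 28·x - 8 in Q[x]/(f).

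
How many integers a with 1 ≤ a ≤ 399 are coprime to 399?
216

The number of a ∈ {1, ..., 399} with gcd(a, 399) = 1 is by definition Euler's totient φ(399). φ is multiplicative, with φ(p^e) = p^e − p^(e−1). Factorise 399 = 3 · 7 · 19. Then
  φ(399) = (3 − 1) · (7 − 1) · (19 − 1) = 2 · 6 · 18 = 216.
So there are 216 such integers.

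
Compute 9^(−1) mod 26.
Apply the extended Euclidean algorithm to (26, 9), tracking rows (r, s, t) with s·26 + t·9 = r. Each division r_prev = q·r_cur + r_new produces the new row as (previous row) − q·(current row):
  row A: (26, 1, 0)   [1·26 + 0·9 = 26]
  row B: (9, 0, 1)   [0·26 + 1·9 = 9]
  26 = 2·9 + 8   → row C = row A − 2·row B = (8, 1, −2)   [check: 1·26 − 2·9 = 8]
  9 = 1·8 + 1   → row D = row B − 1·row C = (1, −1, 3)   [check: −1·26 + 3·9 = 1]
  8 = 8·1 + 0   → remainder 0, stop. gcd = 1 (last nonzero row D).
The gcd is 1, so 9 is invertible mod 26. The last nonzero row gives −1·26 + 3·9 = 1, so t = 3. So 9^(−1) ≡ 3 (mod 26). Verify: 9 · 3 = 27 ≡ 1 (mod 26). ✓

Final answer: 9^(−1) ≡ 3 (mod 26)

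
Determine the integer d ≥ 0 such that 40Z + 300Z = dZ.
In the PID Z, (a, b) is generated by gcd(a, b). Compute gcd(300, 40) with the extended Euclidean algorithm, tracking rows (r, s, t) with s·300 + t·40 = r:
  row A: (300, 1, 0)   [1·300 + 0·40 = 300]
  row B: (40, 0, 1)   [0·300 + 1·40 = 40]
  300 = 7·40 + 20   → row C = row A − 7·row B = (20, 1, −7)   [check: 1·300 − 7·40 = 20]
  40 = 2·20 + 0   → remainder 0, stop. gcd = 20 (last nonzero row C).
So gcd(40, 300) = 20, with Bézout identity 1·300 − 7·40 = 20. Containment (⊇): the Bézout identity exhibits 20 as an element of (40, 300), giving (20) ⊆ (40, 300). Containment (⊆): since 20 | 40 and 20 | 300 (40 = 20·2, 300 = 20·15), every Z-linear combination of 40 and 300 is divisible by 20, so (40, 300) ⊆ (20). Therefore (40, 300) = (20), d = 20.

Final answer: (40, 300) = (20); d = 20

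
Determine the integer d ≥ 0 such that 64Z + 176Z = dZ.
(64, 176) = (16); d = 16

In the PID Z, (a, b) is generated by gcd(a, b). Compute gcd(176, 64) with the extended Euclidean algorithm, tracking rows (r, s, t) with s·176 + t·64 = r:
  row A: (176, 1, 0)   [1·176 + 0·64 = 176]
  row B: (64, 0, 1)   [0·176 + 1·64 = 64]
  176 = 2·64 + 48   → row C = row A − 2·row B = (48, 1, −2)   [check: 1·176 − 2·64 = 48]
  64 = 1·48 + 16   → row D = row B − 1·row C = (16, −1, 3)   [check: −1·176 + 3·64 = 16]
  48 = 3·16 + 0   → remainder 0, stop. gcd = 16 (last nonzero row D).
So gcd(64, 176) = 16, with Bézout identity −1·176 + 3·64 = 16. Containment (⊇): the Bézout identity exhibits 16 as an element of (64, 176), giving (16) ⊆ (64, 176). Containment (⊆): since 16 | 64 and 16 | 176 (64 = 16·4, 176 = 16·11), every Z-linear combination of 64 and 176 is divisible by 16, so (64, 176) ⊆ (16). Therefore (64, 176) = (16), d = 16.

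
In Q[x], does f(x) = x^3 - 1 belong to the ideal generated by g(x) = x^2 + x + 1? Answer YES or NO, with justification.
In Q[x] the ideal (g) consists of all multiples of g, so f ∈ (g) iff g | f, i.e. iff the remainder of f on division by g is 0. Divide f by g (g is monic, so eliminate the leading term of the running remainder at each step):
  leading term x^3: subtract (x)·g(x) = x^3 + x^2 + x, leaving -x^2 - x - 1
  leading term -x^2: subtract (-1)·g(x) = -x^2 - x - 1, leaving 0
The remainder is 0, so f(x) = g(x) · h(x) with h(x) = x - 1. Hence g | f, i.e. f ∈ (g).

Final answer: YES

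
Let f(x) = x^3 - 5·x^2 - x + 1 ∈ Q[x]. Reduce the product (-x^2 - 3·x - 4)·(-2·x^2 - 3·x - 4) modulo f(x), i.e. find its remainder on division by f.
First multiply in Q[x] without reducing: a · b = 2·x^4 + 9·x^3 + 21·x^2 + 24·x + 16. Now divide by f(x) = x^3 - 5·x^2 - x + 1, eliminating the leading term at each step:
  leading term 2·x^4: subtract (2·x)·f(x) = 2·x^4 - 10·x^3 - 2·x^2 + 2·x, leaving 19·x^3 + 23·x^2 + 22·x + 16
  leading term 19·x^3: subtract (19)·f(x) = 19·x^3 - 95·x^2 - 19·x + 19, leaving 118·x^2 + 41·x - 3
The degree is now < 3, so this is the remainder. Hence a · b ≡ 118·x^2 + 41·x - 3 in Q[x]/(f).

Final answer: a · b ≡ 118·x^2 + 41·x - 3 (mod f(x))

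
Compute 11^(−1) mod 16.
11^(−1) ≡ 3 (mod 16)

Apply the extended Euclidean algorithm to (16, 11), tracking rows (r, s, t) with s·16 + t·11 = r. Each division r_prev = q·r_cur + r_new produces the new row as (previous row) − q·(current row):
  row A: (16, 1, 0)   [1·16 + 0·11 = 16]
  row B: (11, 0, 1)   [0·16 + 1·11 = 11]
  16 = 1·11 + 5   → row C = row A − 1·row B = (5, 1, −1)   [check: 1·16 − 1·11 = 5]
  11 = 2·5 + 1   → row D = row B − 2·row C = (1, −2, 3)   [check: −2·16 + 3·11 = 1]
  5 = 5·1 + 0   → remainder 0, stop. gcd = 1 (last nonzero row D).
The gcd is 1, so 11 is invertible mod 16. The last nonzero row gives −2·16 + 3·11 = 1, so t = 3. So 11^(−1) ≡ 3 (mod 16). Verify: 11 · 3 = 33 ≡ 1 (mod 16). ✓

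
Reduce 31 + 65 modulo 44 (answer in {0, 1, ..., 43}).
8

Reduce the summands first: 65 ≡ 21 (mod 44), so 31 + 65 ≡ 31 + 21 (mod 44). 31 + 21 = 52; 52 = 1·44 + 8, so (31 + 65) mod 44 = 8.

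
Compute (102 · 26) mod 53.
Reduce the factors first: 102 ≡ 49 (mod 53), so 102 · 26 ≡ 49 · 26 (mod 53). 49 · 26 = 1274. Dividing by 53: 1274 = 24·53 + 2. So (102 · 26) mod 53 = 2.

Final answer: 2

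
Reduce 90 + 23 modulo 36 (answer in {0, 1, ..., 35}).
Reduce the summands first: 90 ≡ 18 (mod 36), so 90 + 23 ≡ 18 + 23 (mod 36). 18 + 23 = 41; 41 = 1·36 + 5, so (90 + 23) mod 36 = 5.

Final answer: 5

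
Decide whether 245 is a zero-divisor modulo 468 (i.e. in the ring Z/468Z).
gcd(245, 468) = 1, so 245 is a unit in Z/468Z (it has a multiplicative inverse). A unit cannot be a zero-divisor: if 245·b ≡ 0 then multiplying both sides by 245^(−1) gives b ≡ 0. So 245 is not a zero-divisor.

Final answer: NO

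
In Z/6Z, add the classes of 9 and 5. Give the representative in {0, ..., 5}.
Reduce the summands first: 9 ≡ 3 (mod 6), so 9 + 5 ≡ 3 + 5 (mod 6). 3 + 5 = 8; 8 = 1·6 + 2, so (9 + 5) mod 6 = 2.

Final answer: 2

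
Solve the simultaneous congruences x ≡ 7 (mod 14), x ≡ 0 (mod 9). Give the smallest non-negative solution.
x ≡ 63 (mod 126); the representative in [0, 126) is 63

The moduli 14, 9 are pairwise coprime, so by the CRT there is a unique solution mod 14·9 = 126.
Solve by successive substitution. Start with x ≡ 7 (mod 14).
  Combine with x ≡ 0 (mod 9): write x = 7 + 14·t and require 7 + 14·t ≡ 0 (mod 9), i.e. 14·t ≡ 0 − 7 ≡ 2 (mod 9). Since 14^(−1) ≡ 2 (mod 9) (14 ≡ 5 (mod 9)), t ≡ 2·2 ≡ 4 (mod 9). So x ≡ 7 + 14·4 = 63 (mod 126).
Unique solution in [0, 126): x = 63.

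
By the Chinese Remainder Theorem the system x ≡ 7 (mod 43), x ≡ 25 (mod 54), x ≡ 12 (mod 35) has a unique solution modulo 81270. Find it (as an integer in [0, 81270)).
The moduli 43, 54, 35 are pairwise coprime, so by the CRT there is a unique solution mod 43·54·35 = 81270.
Solve by successive substitution. Start with x ≡ 7 (mod 43).
  Combine with x ≡ 25 (mod 54): write x = 7 + 43·t and require 7 + 43·t ≡ 25 (mod 54), i.e. 43·t ≡ 25 − 7 ≡ 18 (mod 54). Since 43^(−1) ≡ 49 (mod 54), t ≡ 49·18 ≡ 18 (mod 54). So x ≡ 7 + 43·18 = 781 (mod 2322).
  Combine with x ≡ 12 (mod 35): write x = 781 + 2322·t and require 781 + 2322·t ≡ 12 (mod 35), i.e. 2322·t ≡ 12 − 781 ≡ 1 (mod 35). Since 2322^(−1) ≡ 3 (mod 35) (2322 ≡ 12 (mod 35)), t ≡ 3·1 ≡ 3 (mod 35). So x ≡ 781 + 2322·3 = 7747 (mod 81270).
Unique solution in [0, 81270): x = 7747.

Final answer: x ≡ 7747 (mod 81270); the representative in [0, 81270) is 7747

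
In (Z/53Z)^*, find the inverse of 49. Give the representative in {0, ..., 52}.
49^(−1) ≡ 13 (mod 53)

Apply the extended Euclidean algorithm to (53, 49), tracking rows (r, s, t) with s·53 + t·49 = r. Each division r_prev = q·r_cur + r_new produces the new row as (previous row) − q·(current row):
  row A: (53, 1, 0)   [1·53 + 0·49 = 53]
  row B: (49, 0, 1)   [0·53 + 1·49 = 49]
  53 = 1·49 + 4   → row C = row A − 1·row B = (4, 1, −1)   [check: 1·53 − 1·49 = 4]
  49 = 12·4 + 1   → row D = row B − 12·row C = (1, −12, 13)   [check: −12·53 + 13·49 = 1]
  4 = 4·1 + 0   → remainder 0, stop. gcd = 1 (last nonzero row D).
The gcd is 1, so 49 is invertible mod 53. The last nonzero row gives −12·53 + 13·49 = 1, so t = 13. So 49^(−1) ≡ 13 (mod 53). Verify: 49 · 13 = 637 ≡ 1 (mod 53). ✓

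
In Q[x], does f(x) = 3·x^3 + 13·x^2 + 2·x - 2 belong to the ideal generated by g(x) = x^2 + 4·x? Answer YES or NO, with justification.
In Q[x] the ideal (g) consists of all multiples of g, so f ∈ (g) iff g | f, i.e. iff the remainder of f on division by g is 0. Divide f by g (g is monic, so eliminate the leading term of the running remainder at each step):
  leading term 3·x^3: subtract (3·x)·g(x) = 3·x^3 + 12·x^2, leaving x^2 + 2·x - 2
  leading term x^2: subtract (1)·g(x) = x^2 + 4·x, leaving -2·x - 2
The remainder r(x) = -2·x - 2 ≠ 0 (and deg r < deg g), so g ∤ f, i.e. f ∉ (g).

Final answer: NO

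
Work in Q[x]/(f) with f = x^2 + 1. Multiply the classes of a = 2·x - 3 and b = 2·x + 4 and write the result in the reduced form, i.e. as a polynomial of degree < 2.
a · b ≡ 2·x - 16 (mod f(x))

First multiply in Q[x] without reducing: a · b = 4·x^2 + 2·x - 12. Now divide by f(x) = x^2 + 1, eliminating the leading term at each step:
  leading term 4·x^2: subtract (4)·f(x) = 4·x^2 + 4, leaving 2·x - 16
The degree is now < 2, so this is the remainder. Hence a · b ≡ 2·x - 16 in Q[x]/(f).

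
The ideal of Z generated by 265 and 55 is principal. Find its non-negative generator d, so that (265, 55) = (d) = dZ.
In the PID Z, (a, b) is generated by gcd(a, b). Compute gcd(265, 55) with the extended Euclidean algorithm, tracking rows (r, s, t) with s·265 + t·55 = r:
  row A: (265, 1, 0)   [1·265 + 0·55 = 265]
  row B: (55, 0, 1)   [0·265 + 1·55 = 55]
  265 = 4·55 + 45   → row C = row A − 4·row B = (45, 1, −4)   [check: 1·265 − 4·55 = 45]
  55 = 1·45 + 10   → row D = row B − 1·row C = (10, −1, 5)   [check: −1·265 + 5·55 = 10]
  45 = 4·10 + 5   → row E = row C − 4·row D = (5, 5, −24)   [check: 5·265 − 24·55 = 5]
  10 = 2·5 + 0   → remainder 0, stop. gcd = 5 (last nonzero row E).
So gcd(265, 55) = 5, with Bézout identity 5·265 − 24·55 = 5. Containment (⊇): the Bézout identity exhibits 5 as an element of (265, 55), giving (5) ⊆ (265, 55). Containment (⊆): since 5 | 265 and 5 | 55 (265 = 5·53, 55 = 5·11), every Z-linear combination of 265 and 55 is divisible by 5, so (265, 55) ⊆ (5). Therefore (265, 55) = (5), d = 5.

Final answer: (265, 55) = (5); d = 5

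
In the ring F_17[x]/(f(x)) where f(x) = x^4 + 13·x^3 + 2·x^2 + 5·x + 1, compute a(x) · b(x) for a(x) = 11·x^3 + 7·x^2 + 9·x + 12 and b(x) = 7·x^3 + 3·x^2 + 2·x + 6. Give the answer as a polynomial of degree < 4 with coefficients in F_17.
Multiply as integer polynomials: a · b = 77·x^6 + 82·x^5 + 106·x^4 + 191·x^3 + 96·x^2 + 78·x + 72. Reducing coefficients mod 17: a · b ≡ 9·x^6 + 14·x^5 + 4·x^4 + 4·x^3 + 11·x^2 + 10·x + 4. Now divide by f(x) = x^4 + 13·x^3 + 2·x^2 + 5·x + 1 in F_17[x], eliminating the leading term at each step:
  leading term 9·x^6: subtract (9·x^2)·f(x) = 9·x^6 + 15·x^5 + x^4 + 11·x^3 + 9·x^2, leaving 16·x^5 + 3·x^4 + 10·x^3 + 2·x^2 + 10·x + 4 (coefficients mod 17)
  leading term 16·x^5: subtract (16·x)·f(x) = 16·x^5 + 4·x^4 + 15·x^3 + 12·x^2 + 16·x, leaving 16·x^4 + 12·x^3 + 7·x^2 + 11·x + 4 (coefficients mod 17)
  leading term 16·x^4: subtract (16)·f(x) = 16·x^4 + 4·x^3 + 15·x^2 + 12·x + 16, leaving 8·x^3 + 9·x^2 + 16·x + 5 (coefficients mod 17)
The degree is now < 4, so this is the remainder. Hence a · b ≡ 8·x^3 + 9·x^2 + 16·x + 5 in F_17[x]/(f).

Final answer: a · b ≡ 8·x^3 + 9·x^2 + 16·x + 5 (mod f(x))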